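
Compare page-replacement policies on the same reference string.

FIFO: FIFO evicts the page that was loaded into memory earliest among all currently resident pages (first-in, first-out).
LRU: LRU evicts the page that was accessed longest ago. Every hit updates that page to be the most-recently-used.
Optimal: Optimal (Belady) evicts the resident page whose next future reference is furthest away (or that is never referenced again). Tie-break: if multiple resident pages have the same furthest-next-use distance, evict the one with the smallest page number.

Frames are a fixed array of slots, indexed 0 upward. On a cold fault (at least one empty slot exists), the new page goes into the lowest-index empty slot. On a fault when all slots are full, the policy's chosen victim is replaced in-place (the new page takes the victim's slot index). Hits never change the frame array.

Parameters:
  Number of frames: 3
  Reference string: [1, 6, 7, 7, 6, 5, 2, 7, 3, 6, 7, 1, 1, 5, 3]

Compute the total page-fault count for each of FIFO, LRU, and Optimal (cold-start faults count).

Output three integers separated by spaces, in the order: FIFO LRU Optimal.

--- FIFO ---
  step 0: ref 1 -> FAULT, frames=[1,-,-] (faults so far: 1)
  step 1: ref 6 -> FAULT, frames=[1,6,-] (faults so far: 2)
  step 2: ref 7 -> FAULT, frames=[1,6,7] (faults so far: 3)
  step 3: ref 7 -> HIT, frames=[1,6,7] (faults so far: 3)
  step 4: ref 6 -> HIT, frames=[1,6,7] (faults so far: 3)
  step 5: ref 5 -> FAULT, evict 1, frames=[5,6,7] (faults so far: 4)
  step 6: ref 2 -> FAULT, evict 6, frames=[5,2,7] (faults so far: 5)
  step 7: ref 7 -> HIT, frames=[5,2,7] (faults so far: 5)
  step 8: ref 3 -> FAULT, evict 7, frames=[5,2,3] (faults so far: 6)
  step 9: ref 6 -> FAULT, evict 5, frames=[6,2,3] (faults so far: 7)
  step 10: ref 7 -> FAULT, evict 2, frames=[6,7,3] (faults so far: 8)
  step 11: ref 1 -> FAULT, evict 3, frames=[6,7,1] (faults so far: 9)
  step 12: ref 1 -> HIT, frames=[6,7,1] (faults so far: 9)
  step 13: ref 5 -> FAULT, evict 6, frames=[5,7,1] (faults so far: 10)
  step 14: ref 3 -> FAULT, evict 7, frames=[5,3,1] (faults so far: 11)
  FIFO total faults: 11
--- LRU ---
  step 0: ref 1 -> FAULT, frames=[1,-,-] (faults so far: 1)
  step 1: ref 6 -> FAULT, frames=[1,6,-] (faults so far: 2)
  step 2: ref 7 -> FAULT, frames=[1,6,7] (faults so far: 3)
  step 3: ref 7 -> HIT, frames=[1,6,7] (faults so far: 3)
  step 4: ref 6 -> HIT, frames=[1,6,7] (faults so far: 3)
  step 5: ref 5 -> FAULT, evict 1, frames=[5,6,7] (faults so far: 4)
  step 6: ref 2 -> FAULT, evict 7, frames=[5,6,2] (faults so far: 5)
  step 7: ref 7 -> FAULT, evict 6, frames=[5,7,2] (faults so far: 6)
  step 8: ref 3 -> FAULT, evict 5, frames=[3,7,2] (faults so far: 7)
  step 9: ref 6 -> FAULT, evict 2, frames=[3,7,6] (faults so far: 8)
  step 10: ref 7 -> HIT, frames=[3,7,6] (faults so far: 8)
  step 11: ref 1 -> FAULT, evict 3, frames=[1,7,6] (faults so far: 9)
  step 12: ref 1 -> HIT, frames=[1,7,6] (faults so far: 9)
  step 13: ref 5 -> FAULT, evict 6, frames=[1,7,5] (faults so far: 10)
  step 14: ref 3 -> FAULT, evict 7, frames=[1,3,5] (faults so far: 11)
  LRU total faults: 11
--- Optimal ---
  step 0: ref 1 -> FAULT, frames=[1,-,-] (faults so far: 1)
  step 1: ref 6 -> FAULT, frames=[1,6,-] (faults so far: 2)
  step 2: ref 7 -> FAULT, frames=[1,6,7] (faults so far: 3)
  step 3: ref 7 -> HIT, frames=[1,6,7] (faults so far: 3)
  step 4: ref 6 -> HIT, frames=[1,6,7] (faults so far: 3)
  step 5: ref 5 -> FAULT, evict 1, frames=[5,6,7] (faults so far: 4)
  step 6: ref 2 -> FAULT, evict 5, frames=[2,6,7] (faults so far: 5)
  step 7: ref 7 -> HIT, frames=[2,6,7] (faults so far: 5)
  step 8: ref 3 -> FAULT, evict 2, frames=[3,6,7] (faults so far: 6)
  step 9: ref 6 -> HIT, frames=[3,6,7] (faults so far: 6)
  step 10: ref 7 -> HIT, frames=[3,6,7] (faults so far: 6)
  step 11: ref 1 -> FAULT, evict 6, frames=[3,1,7] (faults so far: 7)
  step 12: ref 1 -> HIT, frames=[3,1,7] (faults so far: 7)
  step 13: ref 5 -> FAULT, evict 1, frames=[3,5,7] (faults so far: 8)
  step 14: ref 3 -> HIT, frames=[3,5,7] (faults so far: 8)
  Optimal total faults: 8

Answer: 11 11 8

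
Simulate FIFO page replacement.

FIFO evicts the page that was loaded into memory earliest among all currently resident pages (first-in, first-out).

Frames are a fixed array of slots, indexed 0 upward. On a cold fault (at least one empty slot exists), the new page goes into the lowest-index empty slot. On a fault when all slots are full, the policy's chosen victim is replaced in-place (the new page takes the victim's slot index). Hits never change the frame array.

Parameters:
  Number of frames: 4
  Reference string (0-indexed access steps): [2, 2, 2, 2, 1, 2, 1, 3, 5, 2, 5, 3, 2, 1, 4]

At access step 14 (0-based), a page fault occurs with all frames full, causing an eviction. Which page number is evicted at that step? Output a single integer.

Answer: 2

Derivation:
Step 0: ref 2 -> FAULT, frames=[2,-,-,-]
Step 1: ref 2 -> HIT, frames=[2,-,-,-]
Step 2: ref 2 -> HIT, frames=[2,-,-,-]
Step 3: ref 2 -> HIT, frames=[2,-,-,-]
Step 4: ref 1 -> FAULT, frames=[2,1,-,-]
Step 5: ref 2 -> HIT, frames=[2,1,-,-]
Step 6: ref 1 -> HIT, frames=[2,1,-,-]
Step 7: ref 3 -> FAULT, frames=[2,1,3,-]
Step 8: ref 5 -> FAULT, frames=[2,1,3,5]
Step 9: ref 2 -> HIT, frames=[2,1,3,5]
Step 10: ref 5 -> HIT, frames=[2,1,3,5]
Step 11: ref 3 -> HIT, frames=[2,1,3,5]
Step 12: ref 2 -> HIT, frames=[2,1,3,5]
Step 13: ref 1 -> HIT, frames=[2,1,3,5]
Step 14: ref 4 -> FAULT, evict 2, frames=[4,1,3,5]
At step 14: evicted page 2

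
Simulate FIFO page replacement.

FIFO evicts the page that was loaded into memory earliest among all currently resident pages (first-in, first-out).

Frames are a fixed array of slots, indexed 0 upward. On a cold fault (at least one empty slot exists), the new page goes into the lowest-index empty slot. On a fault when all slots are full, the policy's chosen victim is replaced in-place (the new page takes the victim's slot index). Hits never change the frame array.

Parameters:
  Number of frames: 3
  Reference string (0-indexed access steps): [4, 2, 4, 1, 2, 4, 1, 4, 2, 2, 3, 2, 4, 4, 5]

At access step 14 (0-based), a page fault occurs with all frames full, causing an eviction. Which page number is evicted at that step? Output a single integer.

Answer: 1

Derivation:
Step 0: ref 4 -> FAULT, frames=[4,-,-]
Step 1: ref 2 -> FAULT, frames=[4,2,-]
Step 2: ref 4 -> HIT, frames=[4,2,-]
Step 3: ref 1 -> FAULT, frames=[4,2,1]
Step 4: ref 2 -> HIT, frames=[4,2,1]
Step 5: ref 4 -> HIT, frames=[4,2,1]
Step 6: ref 1 -> HIT, frames=[4,2,1]
Step 7: ref 4 -> HIT, frames=[4,2,1]
Step 8: ref 2 -> HIT, frames=[4,2,1]
Step 9: ref 2 -> HIT, frames=[4,2,1]
Step 10: ref 3 -> FAULT, evict 4, frames=[3,2,1]
Step 11: ref 2 -> HIT, frames=[3,2,1]
Step 12: ref 4 -> FAULT, evict 2, frames=[3,4,1]
Step 13: ref 4 -> HIT, frames=[3,4,1]
Step 14: ref 5 -> FAULT, evict 1, frames=[3,4,5]
At step 14: evicted page 1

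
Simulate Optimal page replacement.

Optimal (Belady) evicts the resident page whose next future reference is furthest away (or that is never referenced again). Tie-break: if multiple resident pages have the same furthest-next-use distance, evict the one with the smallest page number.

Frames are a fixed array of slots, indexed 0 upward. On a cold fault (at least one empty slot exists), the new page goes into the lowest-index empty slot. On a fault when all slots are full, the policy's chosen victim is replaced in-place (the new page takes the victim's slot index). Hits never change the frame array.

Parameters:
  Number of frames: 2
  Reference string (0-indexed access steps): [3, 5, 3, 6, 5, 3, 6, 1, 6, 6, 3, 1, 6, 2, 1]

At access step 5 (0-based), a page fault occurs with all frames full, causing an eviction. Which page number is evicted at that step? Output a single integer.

Step 0: ref 3 -> FAULT, frames=[3,-]
Step 1: ref 5 -> FAULT, frames=[3,5]
Step 2: ref 3 -> HIT, frames=[3,5]
Step 3: ref 6 -> FAULT, evict 3, frames=[6,5]
Step 4: ref 5 -> HIT, frames=[6,5]
Step 5: ref 3 -> FAULT, evict 5, frames=[6,3]
At step 5: evicted page 5

Answer: 5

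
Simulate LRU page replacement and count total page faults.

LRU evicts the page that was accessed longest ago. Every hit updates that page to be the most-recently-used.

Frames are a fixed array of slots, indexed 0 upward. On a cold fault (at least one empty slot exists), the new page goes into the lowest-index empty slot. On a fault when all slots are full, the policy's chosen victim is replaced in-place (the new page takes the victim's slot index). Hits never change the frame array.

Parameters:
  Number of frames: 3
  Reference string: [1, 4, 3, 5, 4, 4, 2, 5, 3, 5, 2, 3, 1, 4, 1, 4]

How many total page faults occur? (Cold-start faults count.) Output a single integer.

Step 0: ref 1 → FAULT, frames=[1,-,-]
Step 1: ref 4 → FAULT, frames=[1,4,-]
Step 2: ref 3 → FAULT, frames=[1,4,3]
Step 3: ref 5 → FAULT (evict 1), frames=[5,4,3]
Step 4: ref 4 → HIT, frames=[5,4,3]
Step 5: ref 4 → HIT, frames=[5,4,3]
Step 6: ref 2 → FAULT (evict 3), frames=[5,4,2]
Step 7: ref 5 → HIT, frames=[5,4,2]
Step 8: ref 3 → FAULT (evict 4), frames=[5,3,2]
Step 9: ref 5 → HIT, frames=[5,3,2]
Step 10: ref 2 → HIT, frames=[5,3,2]
Step 11: ref 3 → HIT, frames=[5,3,2]
Step 12: ref 1 → FAULT (evict 5), frames=[1,3,2]
Step 13: ref 4 → FAULT (evict 2), frames=[1,3,4]
Step 14: ref 1 → HIT, frames=[1,3,4]
Step 15: ref 4 → HIT, frames=[1,3,4]
Total faults: 8

Answer: 8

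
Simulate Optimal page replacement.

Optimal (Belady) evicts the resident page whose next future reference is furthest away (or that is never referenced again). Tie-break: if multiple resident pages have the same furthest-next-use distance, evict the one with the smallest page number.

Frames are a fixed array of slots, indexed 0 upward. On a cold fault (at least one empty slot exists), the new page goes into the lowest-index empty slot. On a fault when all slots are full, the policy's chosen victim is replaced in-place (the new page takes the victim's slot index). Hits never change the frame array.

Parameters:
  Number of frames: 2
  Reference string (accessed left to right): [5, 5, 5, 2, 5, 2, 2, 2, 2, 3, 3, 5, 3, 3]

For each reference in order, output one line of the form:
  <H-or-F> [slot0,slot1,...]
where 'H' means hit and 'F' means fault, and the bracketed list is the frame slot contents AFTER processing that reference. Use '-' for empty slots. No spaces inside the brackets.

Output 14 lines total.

F [5,-]
H [5,-]
H [5,-]
F [5,2]
H [5,2]
H [5,2]
H [5,2]
H [5,2]
H [5,2]
F [5,3]
H [5,3]
H [5,3]
H [5,3]
H [5,3]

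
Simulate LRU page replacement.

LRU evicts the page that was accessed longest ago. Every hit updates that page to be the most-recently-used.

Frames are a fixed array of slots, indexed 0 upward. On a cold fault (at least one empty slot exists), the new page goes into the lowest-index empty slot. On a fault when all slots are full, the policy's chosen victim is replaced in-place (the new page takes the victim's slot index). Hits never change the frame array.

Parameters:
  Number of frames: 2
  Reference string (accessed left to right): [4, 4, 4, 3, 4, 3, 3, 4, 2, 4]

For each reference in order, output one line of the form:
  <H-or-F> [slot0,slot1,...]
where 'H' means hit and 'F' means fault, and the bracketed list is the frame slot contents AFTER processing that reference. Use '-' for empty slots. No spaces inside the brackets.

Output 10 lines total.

F [4,-]
H [4,-]
H [4,-]
F [4,3]
H [4,3]
H [4,3]
H [4,3]
H [4,3]
F [4,2]
H [4,2]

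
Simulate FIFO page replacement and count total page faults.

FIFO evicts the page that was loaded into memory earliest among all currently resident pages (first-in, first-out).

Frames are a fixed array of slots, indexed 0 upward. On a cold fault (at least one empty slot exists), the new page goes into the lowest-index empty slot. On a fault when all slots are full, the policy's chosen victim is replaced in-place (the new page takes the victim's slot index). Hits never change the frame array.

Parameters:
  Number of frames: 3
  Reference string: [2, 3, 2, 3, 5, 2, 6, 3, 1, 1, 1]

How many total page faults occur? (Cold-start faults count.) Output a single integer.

Answer: 5

Derivation:
Step 0: ref 2 → FAULT, frames=[2,-,-]
Step 1: ref 3 → FAULT, frames=[2,3,-]
Step 2: ref 2 → HIT, frames=[2,3,-]
Step 3: ref 3 → HIT, frames=[2,3,-]
Step 4: ref 5 → FAULT, frames=[2,3,5]
Step 5: ref 2 → HIT, frames=[2,3,5]
Step 6: ref 6 → FAULT (evict 2), frames=[6,3,5]
Step 7: ref 3 → HIT, frames=[6,3,5]
Step 8: ref 1 → FAULT (evict 3), frames=[6,1,5]
Step 9: ref 1 → HIT, frames=[6,1,5]
Step 10: ref 1 → HIT, frames=[6,1,5]
Total faults: 5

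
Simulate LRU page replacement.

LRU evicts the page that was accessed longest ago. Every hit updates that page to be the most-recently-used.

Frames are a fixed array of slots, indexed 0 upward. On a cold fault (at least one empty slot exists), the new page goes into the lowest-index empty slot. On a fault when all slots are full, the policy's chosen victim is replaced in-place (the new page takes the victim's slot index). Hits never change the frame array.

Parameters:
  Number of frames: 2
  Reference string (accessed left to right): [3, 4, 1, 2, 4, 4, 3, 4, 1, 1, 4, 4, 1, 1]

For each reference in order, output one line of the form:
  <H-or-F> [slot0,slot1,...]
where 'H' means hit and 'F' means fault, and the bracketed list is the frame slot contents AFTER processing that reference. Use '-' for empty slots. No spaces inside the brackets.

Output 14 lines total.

F [3,-]
F [3,4]
F [1,4]
F [1,2]
F [4,2]
H [4,2]
F [4,3]
H [4,3]
F [4,1]
H [4,1]
H [4,1]
H [4,1]
H [4,1]
H [4,1]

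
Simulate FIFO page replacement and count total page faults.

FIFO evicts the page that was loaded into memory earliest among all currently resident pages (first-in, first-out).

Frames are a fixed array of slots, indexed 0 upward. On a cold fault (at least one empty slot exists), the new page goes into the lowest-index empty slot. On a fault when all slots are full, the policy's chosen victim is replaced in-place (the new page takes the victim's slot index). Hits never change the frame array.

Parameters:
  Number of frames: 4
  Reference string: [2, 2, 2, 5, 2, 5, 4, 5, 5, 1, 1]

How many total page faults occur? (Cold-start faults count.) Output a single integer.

Step 0: ref 2 → FAULT, frames=[2,-,-,-]
Step 1: ref 2 → HIT, frames=[2,-,-,-]
Step 2: ref 2 → HIT, frames=[2,-,-,-]
Step 3: ref 5 → FAULT, frames=[2,5,-,-]
Step 4: ref 2 → HIT, frames=[2,5,-,-]
Step 5: ref 5 → HIT, frames=[2,5,-,-]
Step 6: ref 4 → FAULT, frames=[2,5,4,-]
Step 7: ref 5 → HIT, frames=[2,5,4,-]
Step 8: ref 5 → HIT, frames=[2,5,4,-]
Step 9: ref 1 → FAULT, frames=[2,5,4,1]
Step 10: ref 1 → HIT, frames=[2,5,4,1]
Total faults: 4

Answer: 4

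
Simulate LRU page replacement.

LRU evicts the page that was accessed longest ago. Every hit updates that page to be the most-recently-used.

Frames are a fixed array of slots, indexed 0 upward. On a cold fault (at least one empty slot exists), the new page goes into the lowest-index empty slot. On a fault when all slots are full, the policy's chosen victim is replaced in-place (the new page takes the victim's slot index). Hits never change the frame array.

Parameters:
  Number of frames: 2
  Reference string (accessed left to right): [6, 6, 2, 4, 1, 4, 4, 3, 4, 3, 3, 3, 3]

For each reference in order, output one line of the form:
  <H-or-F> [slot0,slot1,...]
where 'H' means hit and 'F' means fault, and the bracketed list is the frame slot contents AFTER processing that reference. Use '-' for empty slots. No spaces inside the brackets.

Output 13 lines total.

F [6,-]
H [6,-]
F [6,2]
F [4,2]
F [4,1]
H [4,1]
H [4,1]
F [4,3]
H [4,3]
H [4,3]
H [4,3]
H [4,3]
H [4,3]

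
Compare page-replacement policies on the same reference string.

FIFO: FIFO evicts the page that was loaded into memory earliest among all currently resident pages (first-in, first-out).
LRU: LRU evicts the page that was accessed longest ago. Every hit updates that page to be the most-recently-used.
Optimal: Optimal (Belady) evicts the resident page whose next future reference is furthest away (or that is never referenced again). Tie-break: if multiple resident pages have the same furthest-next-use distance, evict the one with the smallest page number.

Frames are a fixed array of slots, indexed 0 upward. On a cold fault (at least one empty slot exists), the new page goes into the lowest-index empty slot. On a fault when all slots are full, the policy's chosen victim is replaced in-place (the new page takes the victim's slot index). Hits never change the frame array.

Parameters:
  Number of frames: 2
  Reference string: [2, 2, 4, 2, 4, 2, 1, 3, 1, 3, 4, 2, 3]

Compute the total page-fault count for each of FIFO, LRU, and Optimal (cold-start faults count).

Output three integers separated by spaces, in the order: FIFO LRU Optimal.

--- FIFO ---
  step 0: ref 2 -> FAULT, frames=[2,-] (faults so far: 1)
  step 1: ref 2 -> HIT, frames=[2,-] (faults so far: 1)
  step 2: ref 4 -> FAULT, frames=[2,4] (faults so far: 2)
  step 3: ref 2 -> HIT, frames=[2,4] (faults so far: 2)
  step 4: ref 4 -> HIT, frames=[2,4] (faults so far: 2)
  step 5: ref 2 -> HIT, frames=[2,4] (faults so far: 2)
  step 6: ref 1 -> FAULT, evict 2, frames=[1,4] (faults so far: 3)
  step 7: ref 3 -> FAULT, evict 4, frames=[1,3] (faults so far: 4)
  step 8: ref 1 -> HIT, frames=[1,3] (faults so far: 4)
  step 9: ref 3 -> HIT, frames=[1,3] (faults so far: 4)
  step 10: ref 4 -> FAULT, evict 1, frames=[4,3] (faults so far: 5)
  step 11: ref 2 -> FAULT, evict 3, frames=[4,2] (faults so far: 6)
  step 12: ref 3 -> FAULT, evict 4, frames=[3,2] (faults so far: 7)
  FIFO total faults: 7
--- LRU ---
  step 0: ref 2 -> FAULT, frames=[2,-] (faults so far: 1)
  step 1: ref 2 -> HIT, frames=[2,-] (faults so far: 1)
  step 2: ref 4 -> FAULT, frames=[2,4] (faults so far: 2)
  step 3: ref 2 -> HIT, frames=[2,4] (faults so far: 2)
  step 4: ref 4 -> HIT, frames=[2,4] (faults so far: 2)
  step 5: ref 2 -> HIT, frames=[2,4] (faults so far: 2)
  step 6: ref 1 -> FAULT, evict 4, frames=[2,1] (faults so far: 3)
  step 7: ref 3 -> FAULT, evict 2, frames=[3,1] (faults so far: 4)
  step 8: ref 1 -> HIT, frames=[3,1] (faults so far: 4)
  step 9: ref 3 -> HIT, frames=[3,1] (faults so far: 4)
  step 10: ref 4 -> FAULT, evict 1, frames=[3,4] (faults so far: 5)
  step 11: ref 2 -> FAULT, evict 3, frames=[2,4] (faults so far: 6)
  step 12: ref 3 -> FAULT, evict 4, frames=[2,3] (faults so far: 7)
  LRU total faults: 7
--- Optimal ---
  step 0: ref 2 -> FAULT, frames=[2,-] (faults so far: 1)
  step 1: ref 2 -> HIT, frames=[2,-] (faults so far: 1)
  step 2: ref 4 -> FAULT, frames=[2,4] (faults so far: 2)
  step 3: ref 2 -> HIT, frames=[2,4] (faults so far: 2)
  step 4: ref 4 -> HIT, frames=[2,4] (faults so far: 2)
  step 5: ref 2 -> HIT, frames=[2,4] (faults so far: 2)
  step 6: ref 1 -> FAULT, evict 2, frames=[1,4] (faults so far: 3)
  step 7: ref 3 -> FAULT, evict 4, frames=[1,3] (faults so far: 4)
  step 8: ref 1 -> HIT, frames=[1,3] (faults so far: 4)
  step 9: ref 3 -> HIT, frames=[1,3] (faults so far: 4)
  step 10: ref 4 -> FAULT, evict 1, frames=[4,3] (faults so far: 5)
  step 11: ref 2 -> FAULT, evict 4, frames=[2,3] (faults so far: 6)
  step 12: ref 3 -> HIT, frames=[2,3] (faults so far: 6)
  Optimal total faults: 6

Answer: 7 7 6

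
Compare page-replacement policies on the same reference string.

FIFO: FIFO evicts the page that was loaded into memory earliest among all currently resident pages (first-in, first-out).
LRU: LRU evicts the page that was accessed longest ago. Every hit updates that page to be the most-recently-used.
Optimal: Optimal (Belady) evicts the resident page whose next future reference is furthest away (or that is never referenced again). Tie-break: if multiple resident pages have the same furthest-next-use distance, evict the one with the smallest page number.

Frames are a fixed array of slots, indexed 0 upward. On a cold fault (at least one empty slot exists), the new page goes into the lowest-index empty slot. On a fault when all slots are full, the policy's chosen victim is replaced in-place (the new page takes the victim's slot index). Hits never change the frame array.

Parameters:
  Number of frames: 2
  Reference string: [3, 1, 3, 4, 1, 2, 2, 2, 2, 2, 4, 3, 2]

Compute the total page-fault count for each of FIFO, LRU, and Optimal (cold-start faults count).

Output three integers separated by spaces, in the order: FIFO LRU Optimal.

Answer: 5 8 5

Derivation:
--- FIFO ---
  step 0: ref 3 -> FAULT, frames=[3,-] (faults so far: 1)
  step 1: ref 1 -> FAULT, frames=[3,1] (faults so far: 2)
  step 2: ref 3 -> HIT, frames=[3,1] (faults so far: 2)
  step 3: ref 4 -> FAULT, evict 3, frames=[4,1] (faults so far: 3)
  step 4: ref 1 -> HIT, frames=[4,1] (faults so far: 3)
  step 5: ref 2 -> FAULT, evict 1, frames=[4,2] (faults so far: 4)
  step 6: ref 2 -> HIT, frames=[4,2] (faults so far: 4)
  step 7: ref 2 -> HIT, frames=[4,2] (faults so far: 4)
  step 8: ref 2 -> HIT, frames=[4,2] (faults so far: 4)
  step 9: ref 2 -> HIT, frames=[4,2] (faults so far: 4)
  step 10: ref 4 -> HIT, frames=[4,2] (faults so far: 4)
  step 11: ref 3 -> FAULT, evict 4, frames=[3,2] (faults so far: 5)
  step 12: ref 2 -> HIT, frames=[3,2] (faults so far: 5)
  FIFO total faults: 5
--- LRU ---
  step 0: ref 3 -> FAULT, frames=[3,-] (faults so far: 1)
  step 1: ref 1 -> FAULT, frames=[3,1] (faults so far: 2)
  step 2: ref 3 -> HIT, frames=[3,1] (faults so far: 2)
  step 3: ref 4 -> FAULT, evict 1, frames=[3,4] (faults so far: 3)
  step 4: ref 1 -> FAULT, evict 3, frames=[1,4] (faults so far: 4)
  step 5: ref 2 -> FAULT, evict 4, frames=[1,2] (faults so far: 5)
  step 6: ref 2 -> HIT, frames=[1,2] (faults so far: 5)
  step 7: ref 2 -> HIT, frames=[1,2] (faults so far: 5)
  step 8: ref 2 -> HIT, frames=[1,2] (faults so far: 5)
  step 9: ref 2 -> HIT, frames=[1,2] (faults so far: 5)
  step 10: ref 4 -> FAULT, evict 1, frames=[4,2] (faults so far: 6)
  step 11: ref 3 -> FAULT, evict 2, frames=[4,3] (faults so far: 7)
  step 12: ref 2 -> FAULT, evict 4, frames=[2,3] (faults so far: 8)
  LRU total faults: 8
--- Optimal ---
  step 0: ref 3 -> FAULT, frames=[3,-] (faults so far: 1)
  step 1: ref 1 -> FAULT, frames=[3,1] (faults so far: 2)
  step 2: ref 3 -> HIT, frames=[3,1] (faults so far: 2)
  step 3: ref 4 -> FAULT, evict 3, frames=[4,1] (faults so far: 3)
  step 4: ref 1 -> HIT, frames=[4,1] (faults so far: 3)
  step 5: ref 2 -> FAULT, evict 1, frames=[4,2] (faults so far: 4)
  step 6: ref 2 -> HIT, frames=[4,2] (faults so far: 4)
  step 7: ref 2 -> HIT, frames=[4,2] (faults so far: 4)
  step 8: ref 2 -> HIT, frames=[4,2] (faults so far: 4)
  step 9: ref 2 -> HIT, frames=[4,2] (faults so far: 4)
  step 10: ref 4 -> HIT, frames=[4,2] (faults so far: 4)
  step 11: ref 3 -> FAULT, evict 4, frames=[3,2] (faults so far: 5)
  step 12: ref 2 -> HIT, frames=[3,2] (faults so far: 5)
  Optimal total faults: 5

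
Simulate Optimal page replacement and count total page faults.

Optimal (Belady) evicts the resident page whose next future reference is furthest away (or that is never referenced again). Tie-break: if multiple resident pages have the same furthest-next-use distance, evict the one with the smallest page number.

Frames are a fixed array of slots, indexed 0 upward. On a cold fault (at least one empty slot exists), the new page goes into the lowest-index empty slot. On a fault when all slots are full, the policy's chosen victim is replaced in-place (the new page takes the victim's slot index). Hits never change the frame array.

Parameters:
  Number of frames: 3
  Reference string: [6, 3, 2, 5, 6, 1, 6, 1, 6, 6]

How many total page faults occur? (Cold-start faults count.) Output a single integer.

Step 0: ref 6 → FAULT, frames=[6,-,-]
Step 1: ref 3 → FAULT, frames=[6,3,-]
Step 2: ref 2 → FAULT, frames=[6,3,2]
Step 3: ref 5 → FAULT (evict 2), frames=[6,3,5]
Step 4: ref 6 → HIT, frames=[6,3,5]
Step 5: ref 1 → FAULT (evict 3), frames=[6,1,5]
Step 6: ref 6 → HIT, frames=[6,1,5]
Step 7: ref 1 → HIT, frames=[6,1,5]
Step 8: ref 6 → HIT, frames=[6,1,5]
Step 9: ref 6 → HIT, frames=[6,1,5]
Total faults: 5

Answer: 5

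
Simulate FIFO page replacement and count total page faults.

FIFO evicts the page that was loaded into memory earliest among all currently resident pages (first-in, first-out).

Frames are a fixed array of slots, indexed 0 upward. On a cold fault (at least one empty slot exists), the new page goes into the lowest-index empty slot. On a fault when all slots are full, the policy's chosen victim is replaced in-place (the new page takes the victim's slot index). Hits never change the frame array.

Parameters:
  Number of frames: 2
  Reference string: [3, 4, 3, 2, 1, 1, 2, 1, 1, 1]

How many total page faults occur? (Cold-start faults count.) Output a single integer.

Answer: 4

Derivation:
Step 0: ref 3 → FAULT, frames=[3,-]
Step 1: ref 4 → FAULT, frames=[3,4]
Step 2: ref 3 → HIT, frames=[3,4]
Step 3: ref 2 → FAULT (evict 3), frames=[2,4]
Step 4: ref 1 → FAULT (evict 4), frames=[2,1]
Step 5: ref 1 → HIT, frames=[2,1]
Step 6: ref 2 → HIT, frames=[2,1]
Step 7: ref 1 → HIT, frames=[2,1]
Step 8: ref 1 → HIT, frames=[2,1]
Step 9: ref 1 → HIT, frames=[2,1]
Total faults: 4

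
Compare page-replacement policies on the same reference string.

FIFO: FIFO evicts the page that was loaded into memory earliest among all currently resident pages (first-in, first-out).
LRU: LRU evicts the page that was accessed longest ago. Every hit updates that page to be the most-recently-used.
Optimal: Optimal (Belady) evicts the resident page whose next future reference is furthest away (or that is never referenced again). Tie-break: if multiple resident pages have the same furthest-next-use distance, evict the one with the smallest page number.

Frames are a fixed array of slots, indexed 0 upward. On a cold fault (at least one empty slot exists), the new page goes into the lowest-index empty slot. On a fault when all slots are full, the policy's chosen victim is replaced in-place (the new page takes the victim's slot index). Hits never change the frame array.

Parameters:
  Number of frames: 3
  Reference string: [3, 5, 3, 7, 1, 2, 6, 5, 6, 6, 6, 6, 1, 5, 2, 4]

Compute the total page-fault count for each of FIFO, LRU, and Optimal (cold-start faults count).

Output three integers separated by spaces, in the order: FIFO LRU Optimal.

Answer: 10 10 8

Derivation:
--- FIFO ---
  step 0: ref 3 -> FAULT, frames=[3,-,-] (faults so far: 1)
  step 1: ref 5 -> FAULT, frames=[3,5,-] (faults so far: 2)
  step 2: ref 3 -> HIT, frames=[3,5,-] (faults so far: 2)
  step 3: ref 7 -> FAULT, frames=[3,5,7] (faults so far: 3)
  step 4: ref 1 -> FAULT, evict 3, frames=[1,5,7] (faults so far: 4)
  step 5: ref 2 -> FAULT, evict 5, frames=[1,2,7] (faults so far: 5)
  step 6: ref 6 -> FAULT, evict 7, frames=[1,2,6] (faults so far: 6)
  step 7: ref 5 -> FAULT, evict 1, frames=[5,2,6] (faults so far: 7)
  step 8: ref 6 -> HIT, frames=[5,2,6] (faults so far: 7)
  step 9: ref 6 -> HIT, frames=[5,2,6] (faults so far: 7)
  step 10: ref 6 -> HIT, frames=[5,2,6] (faults so far: 7)
  step 11: ref 6 -> HIT, frames=[5,2,6] (faults so far: 7)
  step 12: ref 1 -> FAULT, evict 2, frames=[5,1,6] (faults so far: 8)
  step 13: ref 5 -> HIT, frames=[5,1,6] (faults so far: 8)
  step 14: ref 2 -> FAULT, evict 6, frames=[5,1,2] (faults so far: 9)
  step 15: ref 4 -> FAULT, evict 5, frames=[4,1,2] (faults so far: 10)
  FIFO total faults: 10
--- LRU ---
  step 0: ref 3 -> FAULT, frames=[3,-,-] (faults so far: 1)
  step 1: ref 5 -> FAULT, frames=[3,5,-] (faults so far: 2)
  step 2: ref 3 -> HIT, frames=[3,5,-] (faults so far: 2)
  step 3: ref 7 -> FAULT, frames=[3,5,7] (faults so far: 3)
  step 4: ref 1 -> FAULT, evict 5, frames=[3,1,7] (faults so far: 4)
  step 5: ref 2 -> FAULT, evict 3, frames=[2,1,7] (faults so far: 5)
  step 6: ref 6 -> FAULT, evict 7, frames=[2,1,6] (faults so far: 6)
  step 7: ref 5 -> FAULT, evict 1, frames=[2,5,6] (faults so far: 7)
  step 8: ref 6 -> HIT, frames=[2,5,6] (faults so far: 7)
  step 9: ref 6 -> HIT, frames=[2,5,6] (faults so far: 7)
  step 10: ref 6 -> HIT, frames=[2,5,6] (faults so far: 7)
  step 11: ref 6 -> HIT, frames=[2,5,6] (faults so far: 7)
  step 12: ref 1 -> FAULT, evict 2, frames=[1,5,6] (faults so far: 8)
  step 13: ref 5 -> HIT, frames=[1,5,6] (faults so far: 8)
  step 14: ref 2 -> FAULT, evict 6, frames=[1,5,2] (faults so far: 9)
  step 15: ref 4 -> FAULT, evict 1, frames=[4,5,2] (faults so far: 10)
  LRU total faults: 10
--- Optimal ---
  step 0: ref 3 -> FAULT, frames=[3,-,-] (faults so far: 1)
  step 1: ref 5 -> FAULT, frames=[3,5,-] (faults so far: 2)
  step 2: ref 3 -> HIT, frames=[3,5,-] (faults so far: 2)
  step 3: ref 7 -> FAULT, frames=[3,5,7] (faults so far: 3)
  step 4: ref 1 -> FAULT, evict 3, frames=[1,5,7] (faults so far: 4)
  step 5: ref 2 -> FAULT, evict 7, frames=[1,5,2] (faults so far: 5)
  step 6: ref 6 -> FAULT, evict 2, frames=[1,5,6] (faults so far: 6)
  step 7: ref 5 -> HIT, frames=[1,5,6] (faults so far: 6)
  step 8: ref 6 -> HIT, frames=[1,5,6] (faults so far: 6)
  step 9: ref 6 -> HIT, frames=[1,5,6] (faults so far: 6)
  step 10: ref 6 -> HIT, frames=[1,5,6] (faults so far: 6)
  step 11: ref 6 -> HIT, frames=[1,5,6] (faults so far: 6)
  step 12: ref 1 -> HIT, frames=[1,5,6] (faults so far: 6)
  step 13: ref 5 -> HIT, frames=[1,5,6] (faults so far: 6)
  step 14: ref 2 -> FAULT, evict 1, frames=[2,5,6] (faults so far: 7)
  step 15: ref 4 -> FAULT, evict 2, frames=[4,5,6] (faults so far: 8)
  Optimal total faults: 8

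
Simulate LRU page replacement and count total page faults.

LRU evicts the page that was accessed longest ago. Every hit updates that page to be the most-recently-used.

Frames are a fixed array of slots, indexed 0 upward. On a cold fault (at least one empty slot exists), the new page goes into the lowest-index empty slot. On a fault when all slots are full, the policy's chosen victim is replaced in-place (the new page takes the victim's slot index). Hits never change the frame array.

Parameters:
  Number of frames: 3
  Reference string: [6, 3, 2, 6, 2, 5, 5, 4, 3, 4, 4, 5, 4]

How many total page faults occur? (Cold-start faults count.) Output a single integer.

Step 0: ref 6 → FAULT, frames=[6,-,-]
Step 1: ref 3 → FAULT, frames=[6,3,-]
Step 2: ref 2 → FAULT, frames=[6,3,2]
Step 3: ref 6 → HIT, frames=[6,3,2]
Step 4: ref 2 → HIT, frames=[6,3,2]
Step 5: ref 5 → FAULT (evict 3), frames=[6,5,2]
Step 6: ref 5 → HIT, frames=[6,5,2]
Step 7: ref 4 → FAULT (evict 6), frames=[4,5,2]
Step 8: ref 3 → FAULT (evict 2), frames=[4,5,3]
Step 9: ref 4 → HIT, frames=[4,5,3]
Step 10: ref 4 → HIT, frames=[4,5,3]
Step 11: ref 5 → HIT, frames=[4,5,3]
Step 12: ref 4 → HIT, frames=[4,5,3]
Total faults: 6

Answer: 6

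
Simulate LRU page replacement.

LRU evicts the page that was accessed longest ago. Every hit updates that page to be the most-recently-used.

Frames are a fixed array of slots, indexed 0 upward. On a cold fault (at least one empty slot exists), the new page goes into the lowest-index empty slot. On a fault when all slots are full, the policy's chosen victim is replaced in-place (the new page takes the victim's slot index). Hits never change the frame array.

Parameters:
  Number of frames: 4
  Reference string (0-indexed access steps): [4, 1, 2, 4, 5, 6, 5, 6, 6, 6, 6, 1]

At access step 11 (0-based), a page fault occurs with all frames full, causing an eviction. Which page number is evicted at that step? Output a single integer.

Answer: 2

Derivation:
Step 0: ref 4 -> FAULT, frames=[4,-,-,-]
Step 1: ref 1 -> FAULT, frames=[4,1,-,-]
Step 2: ref 2 -> FAULT, frames=[4,1,2,-]
Step 3: ref 4 -> HIT, frames=[4,1,2,-]
Step 4: ref 5 -> FAULT, frames=[4,1,2,5]
Step 5: ref 6 -> FAULT, evict 1, frames=[4,6,2,5]
Step 6: ref 5 -> HIT, frames=[4,6,2,5]
Step 7: ref 6 -> HIT, frames=[4,6,2,5]
Step 8: ref 6 -> HIT, frames=[4,6,2,5]
Step 9: ref 6 -> HIT, frames=[4,6,2,5]
Step 10: ref 6 -> HIT, frames=[4,6,2,5]
Step 11: ref 1 -> FAULT, evict 2, frames=[4,6,1,5]
At step 11: evicted page 2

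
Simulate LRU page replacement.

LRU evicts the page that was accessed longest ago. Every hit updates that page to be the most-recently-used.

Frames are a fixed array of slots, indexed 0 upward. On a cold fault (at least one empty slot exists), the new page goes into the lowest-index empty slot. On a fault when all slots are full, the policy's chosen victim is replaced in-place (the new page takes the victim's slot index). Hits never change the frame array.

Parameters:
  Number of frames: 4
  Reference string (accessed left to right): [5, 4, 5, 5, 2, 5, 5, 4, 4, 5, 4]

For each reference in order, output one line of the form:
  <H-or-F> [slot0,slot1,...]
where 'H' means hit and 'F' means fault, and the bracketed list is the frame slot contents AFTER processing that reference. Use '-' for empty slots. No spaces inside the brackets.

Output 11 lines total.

F [5,-,-,-]
F [5,4,-,-]
H [5,4,-,-]
H [5,4,-,-]
F [5,4,2,-]
H [5,4,2,-]
H [5,4,2,-]
H [5,4,2,-]
H [5,4,2,-]
H [5,4,2,-]
H [5,4,2,-]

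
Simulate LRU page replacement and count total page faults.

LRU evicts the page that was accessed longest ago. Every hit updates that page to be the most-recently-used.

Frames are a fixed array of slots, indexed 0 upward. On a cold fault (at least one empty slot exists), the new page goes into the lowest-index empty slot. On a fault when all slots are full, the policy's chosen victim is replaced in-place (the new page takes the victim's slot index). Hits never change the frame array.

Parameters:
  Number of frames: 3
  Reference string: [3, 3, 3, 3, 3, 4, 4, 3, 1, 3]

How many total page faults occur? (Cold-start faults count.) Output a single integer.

Answer: 3

Derivation:
Step 0: ref 3 → FAULT, frames=[3,-,-]
Step 1: ref 3 → HIT, frames=[3,-,-]
Step 2: ref 3 → HIT, frames=[3,-,-]
Step 3: ref 3 → HIT, frames=[3,-,-]
Step 4: ref 3 → HIT, frames=[3,-,-]
Step 5: ref 4 → FAULT, frames=[3,4,-]
Step 6: ref 4 → HIT, frames=[3,4,-]
Step 7: ref 3 → HIT, frames=[3,4,-]
Step 8: ref 1 → FAULT, frames=[3,4,1]
Step 9: ref 3 → HIT, frames=[3,4,1]
Total faults: 3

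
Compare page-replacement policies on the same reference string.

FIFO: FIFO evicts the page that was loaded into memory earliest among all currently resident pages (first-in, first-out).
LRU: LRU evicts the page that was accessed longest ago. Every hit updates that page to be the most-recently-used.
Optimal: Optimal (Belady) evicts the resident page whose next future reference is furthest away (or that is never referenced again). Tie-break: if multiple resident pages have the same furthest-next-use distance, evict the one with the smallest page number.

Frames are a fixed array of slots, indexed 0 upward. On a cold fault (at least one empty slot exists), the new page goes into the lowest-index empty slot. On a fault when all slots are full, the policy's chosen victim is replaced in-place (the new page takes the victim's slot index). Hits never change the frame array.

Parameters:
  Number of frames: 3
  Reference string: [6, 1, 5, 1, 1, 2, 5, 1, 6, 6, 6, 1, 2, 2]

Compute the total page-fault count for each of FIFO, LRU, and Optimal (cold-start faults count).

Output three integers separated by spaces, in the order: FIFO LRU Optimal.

Answer: 6 6 5

Derivation:
--- FIFO ---
  step 0: ref 6 -> FAULT, frames=[6,-,-] (faults so far: 1)
  step 1: ref 1 -> FAULT, frames=[6,1,-] (faults so far: 2)
  step 2: ref 5 -> FAULT, frames=[6,1,5] (faults so far: 3)
  step 3: ref 1 -> HIT, frames=[6,1,5] (faults so far: 3)
  step 4: ref 1 -> HIT, frames=[6,1,5] (faults so far: 3)
  step 5: ref 2 -> FAULT, evict 6, frames=[2,1,5] (faults so far: 4)
  step 6: ref 5 -> HIT, frames=[2,1,5] (faults so far: 4)
  step 7: ref 1 -> HIT, frames=[2,1,5] (faults so far: 4)
  step 8: ref 6 -> FAULT, evict 1, frames=[2,6,5] (faults so far: 5)
  step 9: ref 6 -> HIT, frames=[2,6,5] (faults so far: 5)
  step 10: ref 6 -> HIT, frames=[2,6,5] (faults so far: 5)
  step 11: ref 1 -> FAULT, evict 5, frames=[2,6,1] (faults so far: 6)
  step 12: ref 2 -> HIT, frames=[2,6,1] (faults so far: 6)
  step 13: ref 2 -> HIT, frames=[2,6,1] (faults so far: 6)
  FIFO total faults: 6
--- LRU ---
  step 0: ref 6 -> FAULT, frames=[6,-,-] (faults so far: 1)
  step 1: ref 1 -> FAULT, frames=[6,1,-] (faults so far: 2)
  step 2: ref 5 -> FAULT, frames=[6,1,5] (faults so far: 3)
  step 3: ref 1 -> HIT, frames=[6,1,5] (faults so far: 3)
  step 4: ref 1 -> HIT, frames=[6,1,5] (faults so far: 3)
  step 5: ref 2 -> FAULT, evict 6, frames=[2,1,5] (faults so far: 4)
  step 6: ref 5 -> HIT, frames=[2,1,5] (faults so far: 4)
  step 7: ref 1 -> HIT, frames=[2,1,5] (faults so far: 4)
  step 8: ref 6 -> FAULT, evict 2, frames=[6,1,5] (faults so far: 5)
  step 9: ref 6 -> HIT, frames=[6,1,5] (faults so far: 5)
  step 10: ref 6 -> HIT, frames=[6,1,5] (faults so far: 5)
  step 11: ref 1 -> HIT, frames=[6,1,5] (faults so far: 5)
  step 12: ref 2 -> FAULT, evict 5, frames=[6,1,2] (faults so far: 6)
  step 13: ref 2 -> HIT, frames=[6,1,2] (faults so far: 6)
  LRU total faults: 6
--- Optimal ---
  step 0: ref 6 -> FAULT, frames=[6,-,-] (faults so far: 1)
  step 1: ref 1 -> FAULT, frames=[6,1,-] (faults so far: 2)
  step 2: ref 5 -> FAULT, frames=[6,1,5] (faults so far: 3)
  step 3: ref 1 -> HIT, frames=[6,1,5] (faults so far: 3)
  step 4: ref 1 -> HIT, frames=[6,1,5] (faults so far: 3)
  step 5: ref 2 -> FAULT, evict 6, frames=[2,1,5] (faults so far: 4)
  step 6: ref 5 -> HIT, frames=[2,1,5] (faults so far: 4)
  step 7: ref 1 -> HIT, frames=[2,1,5] (faults so far: 4)
  step 8: ref 6 -> FAULT, evict 5, frames=[2,1,6] (faults so far: 5)
  step 9: ref 6 -> HIT, frames=[2,1,6] (faults so far: 5)
  step 10: ref 6 -> HIT, frames=[2,1,6] (faults so far: 5)
  step 11: ref 1 -> HIT, frames=[2,1,6] (faults so far: 5)
  step 12: ref 2 -> HIT, frames=[2,1,6] (faults so far: 5)
  step 13: ref 2 -> HIT, frames=[2,1,6] (faults so far: 5)
  Optimal total faults: 5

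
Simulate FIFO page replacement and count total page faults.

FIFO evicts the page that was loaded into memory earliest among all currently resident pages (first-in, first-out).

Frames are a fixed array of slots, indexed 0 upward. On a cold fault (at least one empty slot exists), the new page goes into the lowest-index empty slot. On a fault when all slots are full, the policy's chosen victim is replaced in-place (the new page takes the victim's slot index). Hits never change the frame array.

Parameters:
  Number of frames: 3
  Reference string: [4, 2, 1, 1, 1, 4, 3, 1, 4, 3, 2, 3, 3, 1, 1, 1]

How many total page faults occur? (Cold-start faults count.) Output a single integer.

Step 0: ref 4 → FAULT, frames=[4,-,-]
Step 1: ref 2 → FAULT, frames=[4,2,-]
Step 2: ref 1 → FAULT, frames=[4,2,1]
Step 3: ref 1 → HIT, frames=[4,2,1]
Step 4: ref 1 → HIT, frames=[4,2,1]
Step 5: ref 4 → HIT, frames=[4,2,1]
Step 6: ref 3 → FAULT (evict 4), frames=[3,2,1]
Step 7: ref 1 → HIT, frames=[3,2,1]
Step 8: ref 4 → FAULT (evict 2), frames=[3,4,1]
Step 9: ref 3 → HIT, frames=[3,4,1]
Step 10: ref 2 → FAULT (evict 1), frames=[3,4,2]
Step 11: ref 3 → HIT, frames=[3,4,2]
Step 12: ref 3 → HIT, frames=[3,4,2]
Step 13: ref 1 → FAULT (evict 3), frames=[1,4,2]
Step 14: ref 1 → HIT, frames=[1,4,2]
Step 15: ref 1 → HIT, frames=[1,4,2]
Total faults: 7

Answer: 7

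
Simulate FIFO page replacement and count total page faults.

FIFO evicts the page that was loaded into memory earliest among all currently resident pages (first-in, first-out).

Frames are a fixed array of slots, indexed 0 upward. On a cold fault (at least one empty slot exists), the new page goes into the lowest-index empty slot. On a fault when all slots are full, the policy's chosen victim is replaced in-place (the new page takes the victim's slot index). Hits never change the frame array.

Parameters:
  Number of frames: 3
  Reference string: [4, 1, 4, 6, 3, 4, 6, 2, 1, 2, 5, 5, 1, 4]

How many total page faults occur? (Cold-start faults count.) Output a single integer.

Step 0: ref 4 → FAULT, frames=[4,-,-]
Step 1: ref 1 → FAULT, frames=[4,1,-]
Step 2: ref 4 → HIT, frames=[4,1,-]
Step 3: ref 6 → FAULT, frames=[4,1,6]
Step 4: ref 3 → FAULT (evict 4), frames=[3,1,6]
Step 5: ref 4 → FAULT (evict 1), frames=[3,4,6]
Step 6: ref 6 → HIT, frames=[3,4,6]
Step 7: ref 2 → FAULT (evict 6), frames=[3,4,2]
Step 8: ref 1 → FAULT (evict 3), frames=[1,4,2]
Step 9: ref 2 → HIT, frames=[1,4,2]
Step 10: ref 5 → FAULT (evict 4), frames=[1,5,2]
Step 11: ref 5 → HIT, frames=[1,5,2]
Step 12: ref 1 → HIT, frames=[1,5,2]
Step 13: ref 4 → FAULT (evict 2), frames=[1,5,4]
Total faults: 9

Answer: 9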